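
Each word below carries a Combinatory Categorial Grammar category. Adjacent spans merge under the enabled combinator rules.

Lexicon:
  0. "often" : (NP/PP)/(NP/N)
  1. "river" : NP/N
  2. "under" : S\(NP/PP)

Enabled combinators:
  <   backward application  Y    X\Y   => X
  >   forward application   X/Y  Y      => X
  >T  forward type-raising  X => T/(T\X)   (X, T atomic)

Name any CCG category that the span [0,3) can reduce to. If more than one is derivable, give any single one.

[0,3] S   <
  [0,2] NP/PP   >
    [0,1] "often" : (NP/PP)/(NP/N)
    [1,2] "river" : NP/N
  [2,3] "under" : S\(NP/PP)

S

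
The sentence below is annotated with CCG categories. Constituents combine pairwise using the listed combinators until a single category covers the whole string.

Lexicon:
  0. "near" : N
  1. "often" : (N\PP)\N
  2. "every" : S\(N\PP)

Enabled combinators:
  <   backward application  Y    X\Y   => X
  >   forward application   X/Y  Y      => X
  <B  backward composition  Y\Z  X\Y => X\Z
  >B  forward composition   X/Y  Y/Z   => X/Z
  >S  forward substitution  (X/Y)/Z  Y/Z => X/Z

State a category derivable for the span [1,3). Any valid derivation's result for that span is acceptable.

S\N

[0,3] S   <
  [0,1] "near" : N
  [1,3] S\N   <B
    [1,2] "often" : (N\PP)\N
    [2,3] "every" : S\(N\PP)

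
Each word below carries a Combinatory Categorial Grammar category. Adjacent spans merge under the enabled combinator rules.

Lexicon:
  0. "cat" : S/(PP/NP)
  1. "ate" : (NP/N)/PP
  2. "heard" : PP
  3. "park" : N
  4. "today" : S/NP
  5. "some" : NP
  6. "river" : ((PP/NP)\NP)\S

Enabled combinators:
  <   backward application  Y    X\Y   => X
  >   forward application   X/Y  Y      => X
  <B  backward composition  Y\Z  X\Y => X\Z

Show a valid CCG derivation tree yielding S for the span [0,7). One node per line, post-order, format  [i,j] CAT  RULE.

[0,1] S/(PP/NP)  lex  "cat"
[1,2] (NP/N)/PP  lex  "ate"
[2,3] PP  lex  "heard"
[1,3] NP/N  >  k=2
[3,4] N  lex  "park"
[1,4] NP  >  k=3
[4,5] S/NP  lex  "today"
[5,6] NP  lex  "some"
[4,6] S  >  k=5
[6,7] ((PP/NP)\NP)\S  lex  "river"
[4,7] (PP/NP)\NP  <  k=6
[1,7] PP/NP  <  k=4
[0,7] S  >  k=1

[0,7] S   >
  [0,1] "cat" : S/(PP/NP)
  [1,7] PP/NP   <
    [1,4] NP   >
      [1,3] NP/N   >
        [1,2] "ate" : (NP/N)/PP
        [2,3] "heard" : PP
      [3,4] "park" : N
    [4,7] (PP/NP)\NP   <
      [4,6] S   >
        [4,5] "today" : S/NP
        [5,6] "some" : NP
      [6,7] "river" : ((PP/NP)\NP)\S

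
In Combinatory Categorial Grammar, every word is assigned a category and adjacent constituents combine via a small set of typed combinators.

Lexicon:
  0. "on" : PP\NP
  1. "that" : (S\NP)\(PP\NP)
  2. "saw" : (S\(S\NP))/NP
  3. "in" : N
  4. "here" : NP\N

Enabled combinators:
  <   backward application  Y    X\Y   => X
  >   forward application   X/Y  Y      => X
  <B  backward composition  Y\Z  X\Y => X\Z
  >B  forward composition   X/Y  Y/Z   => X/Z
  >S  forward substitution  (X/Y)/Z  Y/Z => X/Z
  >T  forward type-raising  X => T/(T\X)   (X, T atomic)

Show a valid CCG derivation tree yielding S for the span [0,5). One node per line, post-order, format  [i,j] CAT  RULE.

[0,5] S   <
  [0,2] S\NP   <
    [0,1] "on" : PP\NP
    [1,2] "that" : (S\NP)\(PP\NP)
  [2,5] S\(S\NP)   >
    [2,3] "saw" : (S\(S\NP))/NP
    [3,5] NP   >
      [3,4] NP/(NP\N)   >T
        [3,4] "in" : N
      [4,5] "here" : NP\N

[0,1] PP\NP  lex  "on"
[1,2] (S\NP)\(PP\NP)  lex  "that"
[0,2] S\NP  <  k=1
[2,3] (S\(S\NP))/NP  lex  "saw"
[3,4] N  lex  "in"
[3,4] NP/(NP\N)  >T
[4,5] NP\N  lex  "here"
[3,5] NP  >  k=4
[2,5] S\(S\NP)  >  k=3
[0,5] S  <  k=2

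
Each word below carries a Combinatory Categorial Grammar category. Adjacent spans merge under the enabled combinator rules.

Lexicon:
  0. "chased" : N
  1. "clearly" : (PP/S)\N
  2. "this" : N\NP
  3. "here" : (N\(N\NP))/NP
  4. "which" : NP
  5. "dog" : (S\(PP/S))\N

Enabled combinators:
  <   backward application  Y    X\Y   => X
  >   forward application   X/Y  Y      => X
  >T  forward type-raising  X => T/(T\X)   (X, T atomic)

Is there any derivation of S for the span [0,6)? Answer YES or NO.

[0,6] S   <
  [0,2] PP/S   <
    [0,1] "chased" : N
    [1,2] "clearly" : (PP/S)\N
  [2,6] S\(PP/S)   <
    [2,5] N   <
      [2,3] "this" : N\NP
      [3,5] N\(N\NP)   >
        [3,4] "here" : (N\(N\NP))/NP
        [4,5] "which" : NP
    [5,6] "dog" : (S\(PP/S))\N

YES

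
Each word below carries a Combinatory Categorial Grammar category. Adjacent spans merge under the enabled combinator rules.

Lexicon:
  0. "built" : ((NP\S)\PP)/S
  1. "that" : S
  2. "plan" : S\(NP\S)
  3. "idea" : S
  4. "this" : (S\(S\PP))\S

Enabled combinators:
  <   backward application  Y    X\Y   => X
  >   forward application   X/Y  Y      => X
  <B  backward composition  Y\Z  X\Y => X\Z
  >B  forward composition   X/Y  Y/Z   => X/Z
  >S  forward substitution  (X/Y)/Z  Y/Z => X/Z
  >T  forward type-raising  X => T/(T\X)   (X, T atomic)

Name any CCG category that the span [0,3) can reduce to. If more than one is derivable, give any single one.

[0,5] S   <
  [0,3] S\PP   <B
    [0,2] (NP\S)\PP   >
      [0,1] "built" : ((NP\S)\PP)/S
      [1,2] "that" : S
    [2,3] "plan" : S\(NP\S)
  [3,5] S\(S\PP)   <
    [3,4] "idea" : S
    [4,5] "this" : (S\(S\PP))\S

S\PP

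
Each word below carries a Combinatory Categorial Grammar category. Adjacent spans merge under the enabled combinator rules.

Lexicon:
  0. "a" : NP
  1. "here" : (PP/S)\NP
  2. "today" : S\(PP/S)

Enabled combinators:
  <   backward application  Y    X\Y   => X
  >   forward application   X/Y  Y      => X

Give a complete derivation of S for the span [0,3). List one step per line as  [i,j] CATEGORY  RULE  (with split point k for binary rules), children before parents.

[0,1] NP  lex  "a"
[1,2] (PP/S)\NP  lex  "here"
[0,2] PP/S  <  k=1
[2,3] S\(PP/S)  lex  "today"
[0,3] S  <  k=2

[0,3] S   <
  [0,2] PP/S   <
    [0,1] "a" : NP
    [1,2] "here" : (PP/S)\NP
  [2,3] "today" : S\(PP/S)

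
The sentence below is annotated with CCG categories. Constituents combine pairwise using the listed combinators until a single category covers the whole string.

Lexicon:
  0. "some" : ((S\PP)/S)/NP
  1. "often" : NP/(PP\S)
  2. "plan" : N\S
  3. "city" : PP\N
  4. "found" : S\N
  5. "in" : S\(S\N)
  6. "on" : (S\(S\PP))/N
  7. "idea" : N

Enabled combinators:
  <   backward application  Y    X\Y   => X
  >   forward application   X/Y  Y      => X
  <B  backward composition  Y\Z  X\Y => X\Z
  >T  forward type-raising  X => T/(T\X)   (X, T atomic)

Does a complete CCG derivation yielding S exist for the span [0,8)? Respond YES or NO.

YES

[0,8] S   <
  [0,6] S\PP   >
    [0,4] (S\PP)/S   >
      [0,1] "some" : ((S\PP)/S)/NP
      [1,4] NP   >
        [1,2] "often" : NP/(PP\S)
        [2,4] PP\S   <B
          [2,3] "plan" : N\S
          [3,4] "city" : PP\N
    [4,6] S   <
      [4,5] "found" : S\N
      [5,6] "in" : S\(S\N)
  [6,8] S\(S\PP)   >
    [6,7] "on" : (S\(S\PP))/N
    [7,8] "idea" : N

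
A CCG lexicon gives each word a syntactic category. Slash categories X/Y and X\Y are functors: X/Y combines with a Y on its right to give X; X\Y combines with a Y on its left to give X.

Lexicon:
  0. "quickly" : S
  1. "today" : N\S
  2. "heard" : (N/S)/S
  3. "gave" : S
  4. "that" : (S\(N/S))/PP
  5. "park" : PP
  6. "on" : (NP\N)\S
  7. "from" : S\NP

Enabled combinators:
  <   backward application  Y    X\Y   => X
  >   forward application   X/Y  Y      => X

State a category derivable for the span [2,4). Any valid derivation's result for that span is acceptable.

N/S

[0,8] S   <
  [0,7] NP   <
    [0,2] N   <
      [0,1] "quickly" : S
      [1,2] "today" : N\S
    [2,7] NP\N   <
      [2,6] S   <
        [2,4] N/S   >
          [2,3] "heard" : (N/S)/S
          [3,4] "gave" : S
        [4,6] S\(N/S)   >
          [4,5] "that" : (S\(N/S))/PP
          [5,6] "park" : PP
      [6,7] "on" : (NP\N)\S
  [7,8] "from" : S\NP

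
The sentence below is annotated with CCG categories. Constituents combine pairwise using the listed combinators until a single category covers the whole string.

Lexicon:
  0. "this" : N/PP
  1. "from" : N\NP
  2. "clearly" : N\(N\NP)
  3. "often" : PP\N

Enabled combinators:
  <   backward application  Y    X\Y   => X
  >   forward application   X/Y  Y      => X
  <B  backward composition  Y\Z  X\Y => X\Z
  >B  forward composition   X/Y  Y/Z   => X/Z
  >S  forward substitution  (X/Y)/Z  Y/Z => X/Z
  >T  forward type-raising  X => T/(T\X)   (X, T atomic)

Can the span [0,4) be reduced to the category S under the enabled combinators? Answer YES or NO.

NO

N/PP N\NP N\(N\NP) PP\N
CKY chart[0,4] = {N, N/(N\N), N/(PP\PP), NP/(NP\N), PP/(PP\N), S/(S\N)}; S ∉ chart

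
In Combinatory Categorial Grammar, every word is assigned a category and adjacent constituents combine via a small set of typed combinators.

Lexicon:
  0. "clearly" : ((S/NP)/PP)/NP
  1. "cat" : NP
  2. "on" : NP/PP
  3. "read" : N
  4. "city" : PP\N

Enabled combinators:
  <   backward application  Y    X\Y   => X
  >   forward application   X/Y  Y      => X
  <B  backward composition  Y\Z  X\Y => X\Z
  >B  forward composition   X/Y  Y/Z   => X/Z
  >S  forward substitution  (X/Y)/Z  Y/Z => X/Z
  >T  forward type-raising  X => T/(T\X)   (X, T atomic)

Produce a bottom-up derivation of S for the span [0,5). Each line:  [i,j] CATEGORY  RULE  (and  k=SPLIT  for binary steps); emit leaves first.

[0,5] S   >
  [0,3] S/PP   >S
    [0,2] (S/NP)/PP   >
      [0,1] "clearly" : ((S/NP)/PP)/NP
      [1,2] "cat" : NP
    [2,3] "on" : NP/PP
  [3,5] PP   <
    [3,4] "read" : N
    [4,5] "city" : PP\N

[0,1] ((S/NP)/PP)/NP  lex  "clearly"
[1,2] NP  lex  "cat"
[0,2] (S/NP)/PP  >  k=1
[2,3] NP/PP  lex  "on"
[0,3] S/PP  >S  k=2
[3,4] N  lex  "read"
[4,5] PP\N  lex  "city"
[3,5] PP  <  k=4
[0,5] S  >  k=3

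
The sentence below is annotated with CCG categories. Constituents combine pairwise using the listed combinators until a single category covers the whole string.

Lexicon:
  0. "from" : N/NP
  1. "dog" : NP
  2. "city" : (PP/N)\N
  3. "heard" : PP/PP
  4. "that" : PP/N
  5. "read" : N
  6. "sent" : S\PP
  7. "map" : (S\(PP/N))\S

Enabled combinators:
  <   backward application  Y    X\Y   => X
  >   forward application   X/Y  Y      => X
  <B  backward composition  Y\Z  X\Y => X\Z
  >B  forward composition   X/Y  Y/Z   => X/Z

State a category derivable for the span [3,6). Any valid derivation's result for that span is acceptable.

PP

[0,8] S   <
  [0,2] N   >
    [0,1] "from" : N/NP
    [1,2] "dog" : NP
  [2,8] S\N   <B
    [2,3] "city" : (PP/N)\N
    [3,8] S\(PP/N)   <
      [3,7] S   <
        [3,6] PP   >
          [3,5] PP/N   >B
            [3,4] "heard" : PP/PP
            [4,5] "that" : PP/N
          [5,6] "read" : N
        [6,7] "sent" : S\PP
      [7,8] "map" : (S\(PP/N))\S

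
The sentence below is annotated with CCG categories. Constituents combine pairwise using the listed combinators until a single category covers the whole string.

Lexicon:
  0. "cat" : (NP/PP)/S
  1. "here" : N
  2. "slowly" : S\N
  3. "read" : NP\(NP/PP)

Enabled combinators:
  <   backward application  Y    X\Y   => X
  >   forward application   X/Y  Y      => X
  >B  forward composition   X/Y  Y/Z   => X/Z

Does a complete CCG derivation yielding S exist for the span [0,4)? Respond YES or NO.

NO

(NP/PP)/S N S\N NP\(NP/PP)
CKY chart[0,4] = {NP}; S ∉ chart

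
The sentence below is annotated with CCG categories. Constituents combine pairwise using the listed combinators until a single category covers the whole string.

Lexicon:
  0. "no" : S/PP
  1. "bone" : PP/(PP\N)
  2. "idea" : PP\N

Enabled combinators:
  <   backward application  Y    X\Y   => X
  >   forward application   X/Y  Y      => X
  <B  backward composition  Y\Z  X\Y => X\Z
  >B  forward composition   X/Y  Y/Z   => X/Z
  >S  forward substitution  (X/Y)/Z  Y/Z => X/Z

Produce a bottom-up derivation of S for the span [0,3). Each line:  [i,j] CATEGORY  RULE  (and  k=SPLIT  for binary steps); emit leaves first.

[0,1] S/PP  lex  "no"
[1,2] PP/(PP\N)  lex  "bone"
[2,3] PP\N  lex  "idea"
[1,3] PP  >  k=2
[0,3] S  >  k=1

[0,3] S   >
  [0,1] "no" : S/PP
  [1,3] PP   >
    [1,2] "bone" : PP/(PP\N)
    [2,3] "idea" : PP\N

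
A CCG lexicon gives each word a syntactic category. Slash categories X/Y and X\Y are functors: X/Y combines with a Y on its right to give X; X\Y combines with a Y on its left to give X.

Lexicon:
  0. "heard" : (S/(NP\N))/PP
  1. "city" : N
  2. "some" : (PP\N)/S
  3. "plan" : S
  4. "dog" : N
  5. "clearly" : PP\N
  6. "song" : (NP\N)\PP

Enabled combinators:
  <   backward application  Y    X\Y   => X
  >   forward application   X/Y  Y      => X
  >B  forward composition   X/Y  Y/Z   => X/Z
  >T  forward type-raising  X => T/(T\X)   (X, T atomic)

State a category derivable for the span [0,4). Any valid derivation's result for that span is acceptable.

[0,7] S   >
  [0,4] S/(NP\N)   >
    [0,1] "heard" : (S/(NP\N))/PP
    [1,4] PP   <
      [1,2] "city" : N
      [2,4] PP\N   >
        [2,3] "some" : (PP\N)/S
        [3,4] "plan" : S
  [4,7] NP\N   <
    [4,6] PP   <
      [4,5] "dog" : N
      [5,6] "clearly" : PP\N
    [6,7] "song" : (NP\N)\PP

S/(NP\N)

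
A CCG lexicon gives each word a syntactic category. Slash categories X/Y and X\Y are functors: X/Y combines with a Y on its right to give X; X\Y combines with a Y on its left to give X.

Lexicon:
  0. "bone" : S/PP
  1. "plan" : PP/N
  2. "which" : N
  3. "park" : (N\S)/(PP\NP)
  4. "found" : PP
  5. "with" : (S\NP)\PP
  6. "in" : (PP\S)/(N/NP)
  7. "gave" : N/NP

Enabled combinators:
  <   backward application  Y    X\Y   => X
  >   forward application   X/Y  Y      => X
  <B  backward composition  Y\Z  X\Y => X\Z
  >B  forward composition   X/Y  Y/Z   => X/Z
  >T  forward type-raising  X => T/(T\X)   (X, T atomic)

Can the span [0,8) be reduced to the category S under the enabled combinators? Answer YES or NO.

S/PP PP/N N (N\S)/(PP\NP) PP (S\NP)\PP (PP\S)/(N/NP) N/NP
CKY chart[0,8] = {N, N/(N\N), NP/(NP\N), PP/(PP\N), S/(S\N)}; S ∉ chart

NO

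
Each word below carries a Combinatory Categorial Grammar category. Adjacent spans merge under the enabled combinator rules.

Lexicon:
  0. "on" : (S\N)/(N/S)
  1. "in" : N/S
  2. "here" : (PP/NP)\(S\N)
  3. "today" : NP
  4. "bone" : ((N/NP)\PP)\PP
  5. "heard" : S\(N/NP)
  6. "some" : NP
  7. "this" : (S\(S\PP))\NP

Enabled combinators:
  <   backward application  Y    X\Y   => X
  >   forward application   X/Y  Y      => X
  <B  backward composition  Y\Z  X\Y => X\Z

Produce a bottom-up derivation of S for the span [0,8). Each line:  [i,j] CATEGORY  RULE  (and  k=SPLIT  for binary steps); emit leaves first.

[0,1] (S\N)/(N/S)  lex  "on"
[1,2] N/S  lex  "in"
[0,2] S\N  >  k=1
[2,3] (PP/NP)\(S\N)  lex  "here"
[0,3] PP/NP  <  k=2
[3,4] NP  lex  "today"
[0,4] PP  >  k=3
[4,5] ((N/NP)\PP)\PP  lex  "bone"
[0,5] (N/NP)\PP  <  k=4
[5,6] S\(N/NP)  lex  "heard"
[0,6] S\PP  <B  k=5
[6,7] NP  lex  "some"
[7,8] (S\(S\PP))\NP  lex  "this"
[6,8] S\(S\PP)  <  k=7
[0,8] S  <  k=6

[0,8] S   <
  [0,6] S\PP   <B
    [0,5] (N/NP)\PP   <
      [0,4] PP   >
        [0,3] PP/NP   <
          [0,2] S\N   >
            [0,1] "on" : (S\N)/(N/S)
            [1,2] "in" : N/S
          [2,3] "here" : (PP/NP)\(S\N)
        [3,4] "today" : NP
      [4,5] "bone" : ((N/NP)\PP)\PP
    [5,6] "heard" : S\(N/NP)
  [6,8] S\(S\PP)   <
    [6,7] "some" : NP
    [7,8] "this" : (S\(S\PP))\NP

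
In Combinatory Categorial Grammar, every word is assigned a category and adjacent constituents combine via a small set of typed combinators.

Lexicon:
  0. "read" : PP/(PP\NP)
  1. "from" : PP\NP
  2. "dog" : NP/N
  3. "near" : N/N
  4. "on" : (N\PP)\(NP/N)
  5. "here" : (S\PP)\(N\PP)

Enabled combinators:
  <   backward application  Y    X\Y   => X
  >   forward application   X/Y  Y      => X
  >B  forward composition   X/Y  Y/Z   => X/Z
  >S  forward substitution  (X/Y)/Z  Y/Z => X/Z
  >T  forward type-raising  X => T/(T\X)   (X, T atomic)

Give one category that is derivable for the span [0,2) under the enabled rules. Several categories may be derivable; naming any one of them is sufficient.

PP

[0,6] S   <
  [0,2] PP   >
    [0,1] "read" : PP/(PP\NP)
    [1,2] "from" : PP\NP
  [2,6] S\PP   <
    [2,5] N\PP   <
      [2,4] NP/N   >B
        [2,3] "dog" : NP/N
        [3,4] "near" : N/N
      [4,5] "on" : (N\PP)\(NP/N)
    [5,6] "here" : (S\PP)\(N\PP)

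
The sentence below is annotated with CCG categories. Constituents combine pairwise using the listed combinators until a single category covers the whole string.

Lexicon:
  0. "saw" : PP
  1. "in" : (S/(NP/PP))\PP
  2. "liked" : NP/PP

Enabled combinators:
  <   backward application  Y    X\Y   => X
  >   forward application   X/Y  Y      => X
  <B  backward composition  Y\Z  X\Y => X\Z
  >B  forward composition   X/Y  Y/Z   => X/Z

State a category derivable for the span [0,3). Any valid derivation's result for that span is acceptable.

[0,3] S   >
  [0,2] S/(NP/PP)   <
    [0,1] "saw" : PP
    [1,2] "in" : (S/(NP/PP))\PP
  [2,3] "liked" : NP/PP

S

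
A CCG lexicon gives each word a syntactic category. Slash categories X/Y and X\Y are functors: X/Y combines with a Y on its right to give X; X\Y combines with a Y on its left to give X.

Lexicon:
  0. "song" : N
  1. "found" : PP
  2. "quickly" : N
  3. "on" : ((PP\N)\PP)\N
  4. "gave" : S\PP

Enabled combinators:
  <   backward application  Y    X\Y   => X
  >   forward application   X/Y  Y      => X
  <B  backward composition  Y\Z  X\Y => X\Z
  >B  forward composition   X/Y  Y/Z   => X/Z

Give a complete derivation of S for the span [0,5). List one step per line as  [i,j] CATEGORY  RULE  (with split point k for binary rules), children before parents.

[0,5] S   <
  [0,4] PP   <
    [0,1] "song" : N
    [1,4] PP\N   <
      [1,2] "found" : PP
      [2,4] (PP\N)\PP   <
        [2,3] "quickly" : N
        [3,4] "on" : ((PP\N)\PP)\N
  [4,5] "gave" : S\PP

[0,1] N  lex  "song"
[1,2] PP  lex  "found"
[2,3] N  lex  "quickly"
[3,4] ((PP\N)\PP)\N  lex  "on"
[2,4] (PP\N)\PP  <  k=3
[1,4] PP\N  <  k=2
[0,4] PP  <  k=1
[4,5] S\PP  lex  "gave"
[0,5] S  <  k=4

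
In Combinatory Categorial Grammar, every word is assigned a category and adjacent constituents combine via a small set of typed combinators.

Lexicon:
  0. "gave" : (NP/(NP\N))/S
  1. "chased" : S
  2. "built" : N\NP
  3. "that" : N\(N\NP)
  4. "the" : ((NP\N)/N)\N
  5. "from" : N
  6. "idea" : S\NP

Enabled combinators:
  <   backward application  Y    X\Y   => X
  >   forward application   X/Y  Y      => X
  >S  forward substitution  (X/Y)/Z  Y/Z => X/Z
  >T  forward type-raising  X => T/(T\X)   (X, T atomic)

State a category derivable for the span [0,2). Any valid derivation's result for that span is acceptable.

NP/(NP\N)

[0,7] S   <
  [0,6] NP   >
    [0,2] NP/(NP\N)   >
      [0,1] "gave" : (NP/(NP\N))/S
      [1,2] "chased" : S
    [2,6] NP\N   >
      [2,5] (NP\N)/N   <
        [2,4] N   <
          [2,3] "built" : N\NP
          [3,4] "that" : N\(N\NP)
        [4,5] "the" : ((NP\N)/N)\N
      [5,6] "from" : N
  [6,7] "idea" : S\NP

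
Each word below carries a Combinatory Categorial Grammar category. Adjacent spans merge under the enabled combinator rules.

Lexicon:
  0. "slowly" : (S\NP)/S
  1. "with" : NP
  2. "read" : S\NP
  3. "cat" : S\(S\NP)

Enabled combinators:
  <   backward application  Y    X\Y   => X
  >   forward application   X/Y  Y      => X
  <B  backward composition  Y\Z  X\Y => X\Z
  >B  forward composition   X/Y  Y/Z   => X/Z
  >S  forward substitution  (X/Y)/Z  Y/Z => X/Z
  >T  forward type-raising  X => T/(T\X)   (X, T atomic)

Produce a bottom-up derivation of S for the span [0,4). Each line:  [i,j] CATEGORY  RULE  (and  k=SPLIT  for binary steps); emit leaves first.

[0,1] (S\NP)/S  lex  "slowly"
[1,2] NP  lex  "with"
[2,3] S\NP  lex  "read"
[1,3] S  <  k=2
[0,3] S\NP  >  k=1
[3,4] S\(S\NP)  lex  "cat"
[0,4] S  <  k=3

[0,4] S   <
  [0,3] S\NP   >
    [0,1] "slowly" : (S\NP)/S
    [1,3] S   <
      [1,2] "with" : NP
      [2,3] "read" : S\NP
  [3,4] "cat" : S\(S\NP)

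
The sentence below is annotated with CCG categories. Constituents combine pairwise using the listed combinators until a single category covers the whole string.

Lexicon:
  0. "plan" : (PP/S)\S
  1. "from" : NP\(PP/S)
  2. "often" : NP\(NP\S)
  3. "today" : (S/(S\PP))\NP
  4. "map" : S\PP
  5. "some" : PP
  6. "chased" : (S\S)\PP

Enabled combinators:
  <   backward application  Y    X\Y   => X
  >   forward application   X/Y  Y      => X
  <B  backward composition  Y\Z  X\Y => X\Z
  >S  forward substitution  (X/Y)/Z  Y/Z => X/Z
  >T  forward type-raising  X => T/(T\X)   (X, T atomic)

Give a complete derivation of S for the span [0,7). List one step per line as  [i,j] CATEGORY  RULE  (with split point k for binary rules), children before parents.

[0,1] (PP/S)\S  lex  "plan"
[1,2] NP\(PP/S)  lex  "from"
[0,2] NP\S  <B  k=1
[2,3] NP\(NP\S)  lex  "often"
[0,3] NP  <  k=2
[3,4] (S/(S\PP))\NP  lex  "today"
[0,4] S/(S\PP)  <  k=3
[4,5] S\PP  lex  "map"
[5,6] PP  lex  "some"
[6,7] (S\S)\PP  lex  "chased"
[5,7] S\S  <  k=6
[4,7] S\PP  <B  k=5
[0,7] S  >  k=4

[0,7] S   >
  [0,4] S/(S\PP)   <
    [0,3] NP   <
      [0,2] NP\S   <B
        [0,1] "plan" : (PP/S)\S
        [1,2] "from" : NP\(PP/S)
      [2,3] "often" : NP\(NP\S)
    [3,4] "today" : (S/(S\PP))\NP
  [4,7] S\PP   <B
    [4,5] "map" : S\PP
    [5,7] S\S   <
      [5,6] "some" : PP
      [6,7] "chased" : (S\S)\PP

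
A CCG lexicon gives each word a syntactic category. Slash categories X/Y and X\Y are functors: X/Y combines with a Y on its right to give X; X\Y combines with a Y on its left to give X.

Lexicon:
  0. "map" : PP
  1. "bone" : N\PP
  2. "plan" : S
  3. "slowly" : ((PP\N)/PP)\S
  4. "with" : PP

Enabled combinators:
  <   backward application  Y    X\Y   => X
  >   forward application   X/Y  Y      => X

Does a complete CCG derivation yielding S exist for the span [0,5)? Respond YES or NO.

PP N\PP S ((PP\N)/PP)\S PP
CKY chart[0,5] = {PP}; S ∉ chart

NO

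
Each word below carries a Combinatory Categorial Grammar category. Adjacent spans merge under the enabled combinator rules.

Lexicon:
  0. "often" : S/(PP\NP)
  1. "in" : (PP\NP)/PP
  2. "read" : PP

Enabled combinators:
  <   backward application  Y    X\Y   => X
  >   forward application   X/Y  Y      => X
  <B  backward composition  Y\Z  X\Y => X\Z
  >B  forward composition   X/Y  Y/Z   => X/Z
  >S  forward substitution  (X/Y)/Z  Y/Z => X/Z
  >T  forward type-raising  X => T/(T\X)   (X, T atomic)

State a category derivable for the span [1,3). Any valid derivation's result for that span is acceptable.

[0,3] S   >
  [0,1] "often" : S/(PP\NP)
  [1,3] PP\NP   >
    [1,2] "in" : (PP\NP)/PP
    [2,3] "read" : PP

PP\NP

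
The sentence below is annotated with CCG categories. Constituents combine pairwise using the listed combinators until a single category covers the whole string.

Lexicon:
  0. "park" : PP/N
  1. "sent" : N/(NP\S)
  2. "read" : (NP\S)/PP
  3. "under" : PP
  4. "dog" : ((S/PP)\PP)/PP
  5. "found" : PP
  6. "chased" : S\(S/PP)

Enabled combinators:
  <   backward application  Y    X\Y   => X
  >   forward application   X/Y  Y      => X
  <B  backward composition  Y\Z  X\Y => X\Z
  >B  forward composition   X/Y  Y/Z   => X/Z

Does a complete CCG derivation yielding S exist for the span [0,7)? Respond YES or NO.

[0,7] S   <
  [0,6] S/PP   <
    [0,4] PP   >
      [0,1] "park" : PP/N
      [1,4] N   >
        [1,3] N/PP   >B
          [1,2] "sent" : N/(NP\S)
          [2,3] "read" : (NP\S)/PP
        [3,4] "under" : PP
    [4,6] (S/PP)\PP   >
      [4,5] "dog" : ((S/PP)\PP)/PP
      [5,6] "found" : PP
  [6,7] "chased" : S\(S/PP)

YES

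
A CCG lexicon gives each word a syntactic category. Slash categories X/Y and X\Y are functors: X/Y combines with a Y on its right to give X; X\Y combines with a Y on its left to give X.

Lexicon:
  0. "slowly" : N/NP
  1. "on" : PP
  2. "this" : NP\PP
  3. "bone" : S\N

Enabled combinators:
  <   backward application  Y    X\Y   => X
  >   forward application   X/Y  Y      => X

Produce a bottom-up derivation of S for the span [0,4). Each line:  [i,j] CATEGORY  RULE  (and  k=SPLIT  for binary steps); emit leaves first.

[0,1] N/NP  lex  "slowly"
[1,2] PP  lex  "on"
[2,3] NP\PP  lex  "this"
[1,3] NP  <  k=2
[0,3] N  >  k=1
[3,4] S\N  lex  "bone"
[0,4] S  <  k=3

[0,4] S   <
  [0,3] N   >
    [0,1] "slowly" : N/NP
    [1,3] NP   <
      [1,2] "on" : PP
      [2,3] "this" : NP\PP
  [3,4] "bone" : S\N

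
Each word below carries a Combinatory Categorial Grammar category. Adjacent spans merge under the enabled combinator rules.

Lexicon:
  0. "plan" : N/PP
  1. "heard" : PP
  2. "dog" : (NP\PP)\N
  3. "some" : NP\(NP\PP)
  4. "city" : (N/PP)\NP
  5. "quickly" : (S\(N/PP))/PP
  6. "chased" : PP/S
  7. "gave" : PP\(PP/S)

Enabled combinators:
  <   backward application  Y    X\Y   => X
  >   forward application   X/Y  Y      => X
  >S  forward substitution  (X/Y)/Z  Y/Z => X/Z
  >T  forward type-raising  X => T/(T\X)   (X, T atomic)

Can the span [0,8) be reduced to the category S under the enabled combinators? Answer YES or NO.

YES

[0,8] S   <
  [0,5] N/PP   <
    [0,4] NP   <
      [0,3] NP\PP   <
        [0,2] N   >
          [0,1] "plan" : N/PP
          [1,2] "heard" : PP
        [2,3] "dog" : (NP\PP)\N
      [3,4] "some" : NP\(NP\PP)
    [4,5] "city" : (N/PP)\NP
  [5,8] S\(N/PP)   >
    [5,6] "quickly" : (S\(N/PP))/PP
    [6,8] PP   <
      [6,7] "chased" : PP/S
      [7,8] "gave" : PP\(PP/S)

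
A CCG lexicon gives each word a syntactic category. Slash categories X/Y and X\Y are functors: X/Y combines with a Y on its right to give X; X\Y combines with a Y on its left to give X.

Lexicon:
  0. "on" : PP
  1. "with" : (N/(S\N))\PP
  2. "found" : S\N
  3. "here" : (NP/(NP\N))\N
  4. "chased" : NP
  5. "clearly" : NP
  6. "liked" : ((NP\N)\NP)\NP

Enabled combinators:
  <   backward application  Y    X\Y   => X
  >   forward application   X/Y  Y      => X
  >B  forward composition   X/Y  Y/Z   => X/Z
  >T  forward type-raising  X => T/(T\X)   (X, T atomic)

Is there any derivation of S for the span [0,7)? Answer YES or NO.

NO

PP (N/(S\N))\PP S\N (NP/(NP\N))\N NP NP ((NP\N)\NP)\NP
CKY chart[0,7] = {N/(N\NP), NP, NP/(NP\NP), PP/(PP\NP), S/(S\NP)}; S ∉ chart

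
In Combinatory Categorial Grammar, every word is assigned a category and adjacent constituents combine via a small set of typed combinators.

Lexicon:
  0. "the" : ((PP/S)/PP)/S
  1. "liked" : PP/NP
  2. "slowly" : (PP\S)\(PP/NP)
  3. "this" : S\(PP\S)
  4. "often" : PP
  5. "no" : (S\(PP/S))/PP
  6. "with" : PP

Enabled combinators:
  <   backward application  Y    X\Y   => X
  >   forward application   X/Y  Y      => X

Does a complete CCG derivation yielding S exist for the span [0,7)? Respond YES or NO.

[0,7] S   <
  [0,5] PP/S   >
    [0,4] (PP/S)/PP   >
      [0,1] "the" : ((PP/S)/PP)/S
      [1,4] S   <
        [1,3] PP\S   <
          [1,2] "liked" : PP/NP
          [2,3] "slowly" : (PP\S)\(PP/NP)
        [3,4] "this" : S\(PP\S)
    [4,5] "often" : PP
  [5,7] S\(PP/S)   >
    [5,6] "no" : (S\(PP/S))/PP
    [6,7] "with" : PP

YES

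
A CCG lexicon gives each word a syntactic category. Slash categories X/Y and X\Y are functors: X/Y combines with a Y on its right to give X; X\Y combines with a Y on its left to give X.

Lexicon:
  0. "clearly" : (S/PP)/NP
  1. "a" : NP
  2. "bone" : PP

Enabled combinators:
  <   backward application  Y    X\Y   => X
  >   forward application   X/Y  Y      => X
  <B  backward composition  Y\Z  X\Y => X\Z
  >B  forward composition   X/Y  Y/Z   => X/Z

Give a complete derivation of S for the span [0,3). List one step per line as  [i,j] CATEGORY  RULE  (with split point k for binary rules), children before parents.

[0,3] S   >
  [0,2] S/PP   >
    [0,1] "clearly" : (S/PP)/NP
    [1,2] "a" : NP
  [2,3] "bone" : PP

[0,1] (S/PP)/NP  lex  "clearly"
[1,2] NP  lex  "a"
[0,2] S/PP  >  k=1
[2,3] PP  lex  "bone"
[0,3] S  >  k=2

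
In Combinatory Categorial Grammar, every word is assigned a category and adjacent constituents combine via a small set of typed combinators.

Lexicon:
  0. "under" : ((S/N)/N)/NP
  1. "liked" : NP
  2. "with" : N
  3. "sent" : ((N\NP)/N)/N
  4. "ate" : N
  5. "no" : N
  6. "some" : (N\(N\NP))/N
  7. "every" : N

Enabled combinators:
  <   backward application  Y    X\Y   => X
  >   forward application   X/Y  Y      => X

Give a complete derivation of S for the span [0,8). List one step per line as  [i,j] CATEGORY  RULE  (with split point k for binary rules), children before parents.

[0,1] ((S/N)/N)/NP  lex  "under"
[1,2] NP  lex  "liked"
[0,2] (S/N)/N  >  k=1
[2,3] N  lex  "with"
[0,3] S/N  >  k=2
[3,4] ((N\NP)/N)/N  lex  "sent"
[4,5] N  lex  "ate"
[3,5] (N\NP)/N  >  k=4
[5,6] N  lex  "no"
[3,6] N\NP  >  k=5
[6,7] (N\(N\NP))/N  lex  "some"
[7,8] N  lex  "every"
[6,8] N\(N\NP)  >  k=7
[3,8] N  <  k=6
[0,8] S  >  k=3

[0,8] S   >
  [0,3] S/N   >
    [0,2] (S/N)/N   >
      [0,1] "under" : ((S/N)/N)/NP
      [1,2] "liked" : NP
    [2,3] "with" : N
  [3,8] N   <
    [3,6] N\NP   >
      [3,5] (N\NP)/N   >
        [3,4] "sent" : ((N\NP)/N)/N
        [4,5] "ate" : N
      [5,6] "no" : N
    [6,8] N\(N\NP)   >
      [6,7] "some" : (N\(N\NP))/N
      [7,8] "every" : N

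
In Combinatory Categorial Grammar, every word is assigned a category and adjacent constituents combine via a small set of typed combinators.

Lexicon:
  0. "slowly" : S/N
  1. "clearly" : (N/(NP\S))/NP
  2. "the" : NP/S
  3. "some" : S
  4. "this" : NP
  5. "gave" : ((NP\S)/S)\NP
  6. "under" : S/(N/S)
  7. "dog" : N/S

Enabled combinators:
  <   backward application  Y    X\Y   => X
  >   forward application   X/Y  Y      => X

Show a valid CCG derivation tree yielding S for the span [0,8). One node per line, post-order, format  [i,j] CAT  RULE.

[0,8] S   >
  [0,1] "slowly" : S/N
  [1,8] N   >
    [1,4] N/(NP\S)   >
      [1,2] "clearly" : (N/(NP\S))/NP
      [2,4] NP   >
        [2,3] "the" : NP/S
        [3,4] "some" : S
    [4,8] NP\S   >
      [4,6] (NP\S)/S   <
        [4,5] "this" : NP
        [5,6] "gave" : ((NP\S)/S)\NP
      [6,8] S   >
        [6,7] "under" : S/(N/S)
        [7,8] "dog" : N/S

[0,1] S/N  lex  "slowly"
[1,2] (N/(NP\S))/NP  lex  "clearly"
[2,3] NP/S  lex  "the"
[3,4] S  lex  "some"
[2,4] NP  >  k=3
[1,4] N/(NP\S)  >  k=2
[4,5] NP  lex  "this"
[5,6] ((NP\S)/S)\NP  lex  "gave"
[4,6] (NP\S)/S  <  k=5
[6,7] S/(N/S)  lex  "under"
[7,8] N/S  lex  "dog"
[6,8] S  >  k=7
[4,8] NP\S  >  k=6
[1,8] N  >  k=4
[0,8] S  >  k=1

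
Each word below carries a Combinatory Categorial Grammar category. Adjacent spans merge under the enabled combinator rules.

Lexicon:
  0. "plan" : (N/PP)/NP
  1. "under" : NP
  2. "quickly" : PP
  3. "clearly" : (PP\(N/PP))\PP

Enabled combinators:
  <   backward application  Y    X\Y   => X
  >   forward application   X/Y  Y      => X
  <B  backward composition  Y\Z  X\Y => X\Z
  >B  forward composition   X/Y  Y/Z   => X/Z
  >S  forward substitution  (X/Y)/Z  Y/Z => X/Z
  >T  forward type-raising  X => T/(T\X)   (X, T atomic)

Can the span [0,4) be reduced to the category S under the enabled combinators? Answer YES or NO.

(N/PP)/NP NP PP (PP\(N/PP))\PP
CKY chart[0,4] = {N/(N\PP), NP/(NP\PP), PP, PP/(PP\PP), S/(S\PP)}; S ∉ chart

NO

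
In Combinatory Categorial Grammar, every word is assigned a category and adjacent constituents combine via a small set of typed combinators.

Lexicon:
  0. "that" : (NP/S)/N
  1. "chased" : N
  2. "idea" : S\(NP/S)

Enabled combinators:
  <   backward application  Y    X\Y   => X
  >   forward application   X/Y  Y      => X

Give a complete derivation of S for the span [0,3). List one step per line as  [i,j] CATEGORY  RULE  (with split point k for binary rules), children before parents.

[0,3] S   <
  [0,2] NP/S   >
    [0,1] "that" : (NP/S)/N
    [1,2] "chased" : N
  [2,3] "idea" : S\(NP/S)

[0,1] (NP/S)/N  lex  "that"
[1,2] N  lex  "chased"
[0,2] NP/S  >  k=1
[2,3] S\(NP/S)  lex  "idea"
[0,3] S  <  k=2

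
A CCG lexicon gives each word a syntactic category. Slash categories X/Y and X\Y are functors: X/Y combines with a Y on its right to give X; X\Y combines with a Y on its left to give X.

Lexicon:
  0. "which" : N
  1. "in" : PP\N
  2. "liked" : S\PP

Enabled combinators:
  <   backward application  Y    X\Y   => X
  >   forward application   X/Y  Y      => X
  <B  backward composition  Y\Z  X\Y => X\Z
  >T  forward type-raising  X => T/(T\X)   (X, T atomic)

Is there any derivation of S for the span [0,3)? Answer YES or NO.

[0,3] S   <
  [0,2] PP   <
    [0,1] "which" : N
    [1,2] "in" : PP\N
  [2,3] "liked" : S\PP

YES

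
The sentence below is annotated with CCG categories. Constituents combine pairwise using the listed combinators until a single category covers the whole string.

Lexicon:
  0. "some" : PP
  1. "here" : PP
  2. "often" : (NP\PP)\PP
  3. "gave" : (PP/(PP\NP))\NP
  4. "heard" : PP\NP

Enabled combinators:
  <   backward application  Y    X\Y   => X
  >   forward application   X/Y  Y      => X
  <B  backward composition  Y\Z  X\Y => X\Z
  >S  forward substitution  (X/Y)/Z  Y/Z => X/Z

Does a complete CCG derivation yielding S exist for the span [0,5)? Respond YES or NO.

PP PP (NP\PP)\PP (PP/(PP\NP))\NP PP\NP
CKY chart[0,5] = {PP}; S ∉ chart

NO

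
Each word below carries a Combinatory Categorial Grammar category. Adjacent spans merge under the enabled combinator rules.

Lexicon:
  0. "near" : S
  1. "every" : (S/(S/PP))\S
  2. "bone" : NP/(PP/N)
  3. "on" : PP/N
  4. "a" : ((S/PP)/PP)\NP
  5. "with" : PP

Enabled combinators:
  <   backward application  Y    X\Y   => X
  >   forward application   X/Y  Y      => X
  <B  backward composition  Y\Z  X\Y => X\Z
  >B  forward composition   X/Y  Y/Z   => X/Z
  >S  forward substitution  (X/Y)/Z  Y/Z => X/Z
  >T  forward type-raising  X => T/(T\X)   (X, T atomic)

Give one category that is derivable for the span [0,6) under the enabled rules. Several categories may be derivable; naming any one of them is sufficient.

S

[0,6] S   >
  [0,2] S/(S/PP)   <
    [0,1] "near" : S
    [1,2] "every" : (S/(S/PP))\S
  [2,6] S/PP   >
    [2,5] (S/PP)/PP   <
      [2,4] NP   >
        [2,3] "bone" : NP/(PP/N)
        [3,4] "on" : PP/N
      [4,5] "a" : ((S/PP)/PP)\NP
    [5,6] "with" : PP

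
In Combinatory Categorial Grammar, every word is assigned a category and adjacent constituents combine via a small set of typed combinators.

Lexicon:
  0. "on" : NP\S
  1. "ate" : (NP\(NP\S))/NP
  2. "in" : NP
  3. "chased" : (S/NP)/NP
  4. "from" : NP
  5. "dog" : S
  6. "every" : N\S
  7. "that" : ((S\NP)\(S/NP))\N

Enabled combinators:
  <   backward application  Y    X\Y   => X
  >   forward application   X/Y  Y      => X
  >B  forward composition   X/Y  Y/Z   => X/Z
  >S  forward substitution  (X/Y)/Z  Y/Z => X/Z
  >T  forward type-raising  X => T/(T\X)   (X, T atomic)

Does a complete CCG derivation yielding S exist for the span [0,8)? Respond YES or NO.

YES

[0,8] S   <
  [0,3] NP   <
    [0,1] "on" : NP\S
    [1,3] NP\(NP\S)   >
      [1,2] "ate" : (NP\(NP\S))/NP
      [2,3] "in" : NP
  [3,8] S\NP   <
    [3,5] S/NP   >
      [3,4] "chased" : (S/NP)/NP
      [4,5] "from" : NP
    [5,8] (S\NP)\(S/NP)   <
      [5,7] N   >
        [5,6] N/(N\S)   >T
          [5,6] "dog" : S
        [6,7] "every" : N\S
      [7,8] "that" : ((S\NP)\(S/NP))\N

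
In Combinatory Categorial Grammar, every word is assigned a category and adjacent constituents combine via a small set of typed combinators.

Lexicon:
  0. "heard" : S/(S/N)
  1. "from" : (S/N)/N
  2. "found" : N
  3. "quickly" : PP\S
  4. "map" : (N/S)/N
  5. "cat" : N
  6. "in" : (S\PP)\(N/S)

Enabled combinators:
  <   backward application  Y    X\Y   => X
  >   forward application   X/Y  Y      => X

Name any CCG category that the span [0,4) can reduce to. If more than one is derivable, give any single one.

[0,7] S   <
  [0,4] PP   <
    [0,3] S   >
      [0,1] "heard" : S/(S/N)
      [1,3] S/N   >
        [1,2] "from" : (S/N)/N
        [2,3] "found" : N
    [3,4] "quickly" : PP\S
  [4,7] S\PP   <
    [4,6] N/S   >
      [4,5] "map" : (N/S)/N
      [5,6] "cat" : N
    [6,7] "in" : (S\PP)\(N/S)

PP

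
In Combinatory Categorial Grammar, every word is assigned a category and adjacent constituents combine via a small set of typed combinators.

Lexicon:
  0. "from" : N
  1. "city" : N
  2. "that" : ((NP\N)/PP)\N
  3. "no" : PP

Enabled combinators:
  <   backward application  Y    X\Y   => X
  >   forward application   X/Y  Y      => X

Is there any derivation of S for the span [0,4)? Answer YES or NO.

NO

N N ((NP\N)/PP)\N PP
CKY chart[0,4] = {NP}; S ∉ chart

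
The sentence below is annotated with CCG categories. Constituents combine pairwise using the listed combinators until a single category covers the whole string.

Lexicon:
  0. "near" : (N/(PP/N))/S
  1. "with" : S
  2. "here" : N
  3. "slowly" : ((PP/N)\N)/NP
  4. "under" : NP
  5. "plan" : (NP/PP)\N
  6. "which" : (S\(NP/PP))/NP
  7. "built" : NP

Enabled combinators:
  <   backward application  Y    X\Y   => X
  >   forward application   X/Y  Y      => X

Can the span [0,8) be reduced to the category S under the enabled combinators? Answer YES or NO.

YES

[0,8] S   <
  [0,6] NP/PP   <
    [0,5] N   >
      [0,2] N/(PP/N)   >
        [0,1] "near" : (N/(PP/N))/S
        [1,2] "with" : S
      [2,5] PP/N   <
        [2,3] "here" : N
        [3,5] (PP/N)\N   >
          [3,4] "slowly" : ((PP/N)\N)/NP
          [4,5] "under" : NP
    [5,6] "plan" : (NP/PP)\N
  [6,8] S\(NP/PP)   >
    [6,7] "which" : (S\(NP/PP))/NP
    [7,8] "built" : NP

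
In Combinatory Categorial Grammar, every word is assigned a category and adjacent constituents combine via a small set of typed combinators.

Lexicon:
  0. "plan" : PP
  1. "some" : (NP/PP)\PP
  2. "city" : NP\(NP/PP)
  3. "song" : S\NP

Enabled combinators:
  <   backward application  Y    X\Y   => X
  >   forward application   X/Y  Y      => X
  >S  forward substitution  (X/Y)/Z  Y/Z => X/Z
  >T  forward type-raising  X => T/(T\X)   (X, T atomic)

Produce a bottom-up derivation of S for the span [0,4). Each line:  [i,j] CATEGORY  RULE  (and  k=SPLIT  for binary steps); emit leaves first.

[0,1] PP  lex  "plan"
[1,2] (NP/PP)\PP  lex  "some"
[0,2] NP/PP  <  k=1
[2,3] NP\(NP/PP)  lex  "city"
[0,3] NP  <  k=2
[3,4] S\NP  lex  "song"
[0,4] S  <  k=3

[0,4] S   <
  [0,3] NP   <
    [0,2] NP/PP   <
      [0,1] "plan" : PP
      [1,2] "some" : (NP/PP)\PP
    [2,3] "city" : NP\(NP/PP)
  [3,4] "song" : S\NP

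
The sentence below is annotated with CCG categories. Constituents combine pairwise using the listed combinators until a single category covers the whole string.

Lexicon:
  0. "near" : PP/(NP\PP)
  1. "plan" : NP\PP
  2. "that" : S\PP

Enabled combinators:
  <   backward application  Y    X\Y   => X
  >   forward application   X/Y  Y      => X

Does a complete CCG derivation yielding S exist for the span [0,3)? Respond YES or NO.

[0,3] S   <
  [0,2] PP   >
    [0,1] "near" : PP/(NP\PP)
    [1,2] "plan" : NP\PP
  [2,3] "that" : S\PP

YES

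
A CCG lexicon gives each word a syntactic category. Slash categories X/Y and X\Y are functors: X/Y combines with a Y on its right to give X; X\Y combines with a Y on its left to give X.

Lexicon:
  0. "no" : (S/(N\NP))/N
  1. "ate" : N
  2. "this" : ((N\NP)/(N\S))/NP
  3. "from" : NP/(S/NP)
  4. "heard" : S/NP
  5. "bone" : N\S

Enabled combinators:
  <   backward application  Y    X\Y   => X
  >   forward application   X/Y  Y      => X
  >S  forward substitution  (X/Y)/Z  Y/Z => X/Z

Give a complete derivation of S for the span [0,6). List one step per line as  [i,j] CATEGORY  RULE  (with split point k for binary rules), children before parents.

[0,1] (S/(N\NP))/N  lex  "no"
[1,2] N  lex  "ate"
[0,2] S/(N\NP)  >  k=1
[2,3] ((N\NP)/(N\S))/NP  lex  "this"
[3,4] NP/(S/NP)  lex  "from"
[4,5] S/NP  lex  "heard"
[3,5] NP  >  k=4
[2,5] (N\NP)/(N\S)  >  k=3
[5,6] N\S  lex  "bone"
[2,6] N\NP  >  k=5
[0,6] S  >  k=2

[0,6] S   >
  [0,2] S/(N\NP)   >
    [0,1] "no" : (S/(N\NP))/N
    [1,2] "ate" : N
  [2,6] N\NP   >
    [2,5] (N\NP)/(N\S)   >
      [2,3] "this" : ((N\NP)/(N\S))/NP
      [3,5] NP   >
        [3,4] "from" : NP/(S/NP)
        [4,5] "heard" : S/NP
    [5,6] "bone" : N\S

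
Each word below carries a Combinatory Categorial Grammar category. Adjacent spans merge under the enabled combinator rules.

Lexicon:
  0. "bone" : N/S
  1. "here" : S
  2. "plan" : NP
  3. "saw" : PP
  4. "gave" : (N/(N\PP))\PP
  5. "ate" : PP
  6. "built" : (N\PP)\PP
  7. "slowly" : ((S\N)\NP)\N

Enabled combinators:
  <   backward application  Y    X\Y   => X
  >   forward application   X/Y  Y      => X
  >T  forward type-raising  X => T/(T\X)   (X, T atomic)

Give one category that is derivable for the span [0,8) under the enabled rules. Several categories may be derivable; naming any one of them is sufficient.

S

[0,8] S   <
  [0,2] N   >
    [0,1] "bone" : N/S
    [1,2] "here" : S
  [2,8] S\N   <
    [2,3] "plan" : NP
    [3,8] (S\N)\NP   <
      [3,7] N   >
        [3,5] N/(N\PP)   <
          [3,4] "saw" : PP
          [4,5] "gave" : (N/(N\PP))\PP
        [5,7] N\PP   <
          [5,6] "ate" : PP
          [6,7] "built" : (N\PP)\PP
      [7,8] "slowly" : ((S\N)\NP)\N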